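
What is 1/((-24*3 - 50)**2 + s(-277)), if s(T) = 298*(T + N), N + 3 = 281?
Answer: 1/15182 ≈ 6.5867e-5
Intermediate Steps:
N = 278 (N = -3 + 281 = 278)
s(T) = 82844 + 298*T (s(T) = 298*(T + 278) = 298*(278 + T) = 82844 + 298*T)
1/((-24*3 - 50)**2 + s(-277)) = 1/((-24*3 - 50)**2 + (82844 + 298*(-277))) = 1/((-72 - 50)**2 + (82844 - 82546)) = 1/((-122)**2 + 298) = 1/(14884 + 298) = 1/15182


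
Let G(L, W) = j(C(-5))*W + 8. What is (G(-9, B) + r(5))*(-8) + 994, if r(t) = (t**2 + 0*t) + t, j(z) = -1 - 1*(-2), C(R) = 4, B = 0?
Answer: 690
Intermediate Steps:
j(z) = 1 (j(z) = -1 + 2 = 1)
r(t) = t + t**2 (r(t) = (t**2 + 0) + t = t**2 + t = t + t**2)
G(L, W) = 8 + W (G(L, W) = 1*W + 8 = W + 8 = 8 + W)
(G(-9, B) + r(5))*(-8) + 994 = ((8 + 0) + 5*(1 + 5))*(-8) + 994 = (8 + 5*6)*(-8) + 994 = (8 + 30)*(-8) + 994 = 38*(-8) + 994 = -304 + 994 = 690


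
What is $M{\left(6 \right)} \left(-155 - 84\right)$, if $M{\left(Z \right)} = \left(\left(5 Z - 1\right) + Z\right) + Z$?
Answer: $-9799$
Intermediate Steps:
$M{\left(Z \right)} = -1 + 7 Z$ ($M{\left(Z \right)} = \left(\left(-1 + 5 Z\right) + Z\right) + Z = \left(-1 + 6 Z\right) + Z = -1 + 7 Z$)
$M{\left(6 \right)} \left(-155 - 84\right) = \left(-1 + 7 \cdot 6\right) \left(-155 - 84\right) = \left(-1 + 42\right) \left(-239\right) = 41 \left(-239\right) = -9799$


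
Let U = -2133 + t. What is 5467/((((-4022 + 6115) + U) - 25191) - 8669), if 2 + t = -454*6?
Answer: -5467/36626 ≈ -0.14927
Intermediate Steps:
t = -2726 (t = -2 - 454*6 = -2 - 2724 = -2726)
U = -4859 (U = -2133 - 2726 = -4859)
5467/((((-4022 + 6115) + U) - 25191) - 8669) = 5467/((((-4022 + 6115) - 4859) - 25191) - 8669) = 5467/(((2093 - 4859) - 25191) - 8669) = 5467/((-2766 - 25191) - 8669) = 5467/(-27957 - 8669) = 5467/(-36626) = 5467*(-1/36626) = -5467/36626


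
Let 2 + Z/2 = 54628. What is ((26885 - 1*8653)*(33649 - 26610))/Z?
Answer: 32083762/27313 ≈ 1174.7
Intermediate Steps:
Z = 109252 (Z = -4 + 2*54628 = -4 + 109256 = 109252)
((26885 - 1*8653)*(33649 - 26610))/Z = ((26885 - 1*8653)*(33649 - 26610))/109252 = ((26885 - 8653)*7039)*(1/109252) = (18232*7039)*(1/109252) = 128335048*(1/109252) = 32083762/27313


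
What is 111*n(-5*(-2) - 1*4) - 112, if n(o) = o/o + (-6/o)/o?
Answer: -39/2 ≈ -19.500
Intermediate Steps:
n(o) = 1 - 6/o²
111*n(-5*(-2) - 1*4) - 112 = 111*(1 - 6/(-5*(-2) - 1*4)²) - 112 = 111*(1 - 6/(10 - 4)²) - 112 = 111*(1 - 6/6²) - 112 = 111*(1 - 6*1/36) - 112 = 111*(1 - ⅙) - 112 = 111*(⅚) - 112 = 185/2 - 112 = -39/2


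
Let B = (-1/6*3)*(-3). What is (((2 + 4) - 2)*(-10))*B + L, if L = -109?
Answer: -169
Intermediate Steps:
B = 3/2 (B = (-1*⅙*3)*(-3) = -⅙*3*(-3) = -½*(-3) = 3/2 ≈ 1.5000)
(((2 + 4) - 2)*(-10))*B + L = (((2 + 4) - 2)*(-10))*(3/2) - 109 = ((6 - 2)*(-10))*(3/2) - 109 = (4*(-10))*(3/2) - 109 = -40*3/2 - 109 = -60 - 109 = -169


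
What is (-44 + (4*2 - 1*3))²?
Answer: 1521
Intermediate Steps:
(-44 + (4*2 - 1*3))² = (-44 + (8 - 3))² = (-44 + 5)² = (-39)² = 1521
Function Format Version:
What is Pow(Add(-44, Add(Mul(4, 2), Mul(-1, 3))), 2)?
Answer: 1521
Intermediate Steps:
Pow(Add(-44, Add(Mul(4, 2), Mul(-1, 3))), 2) = Pow(Add(-44, Add(8, -3)), 2) = Pow(Add(-44, 5), 2) = Pow(-39, 2) = 1521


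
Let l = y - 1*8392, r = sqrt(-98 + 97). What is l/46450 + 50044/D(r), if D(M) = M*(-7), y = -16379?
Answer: -24771/46450 + 50044*I/7 ≈ -0.53328 + 7149.1*I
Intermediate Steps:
r = I (r = sqrt(-1) = I ≈ 1.0*I)
l = -24771 (l = -16379 - 1*8392 = -16379 - 8392 = -24771)
D(M) = -7*M
l/46450 + 50044/D(r) = -24771/46450 + 50044/((-7*I)) = -24771*1/46450 + 50044*(I/7) = -24771/46450 + 50044*I/7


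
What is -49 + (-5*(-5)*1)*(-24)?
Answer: -649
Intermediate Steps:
-49 + (-5*(-5)*1)*(-24) = -49 + (25*1)*(-24) = -49 + 25*(-24) = -49 - 600 = -649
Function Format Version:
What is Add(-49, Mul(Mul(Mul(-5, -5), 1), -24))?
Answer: -649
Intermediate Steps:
Add(-49, Mul(Mul(Mul(-5, -5), 1), -24)) = Add(-49, Mul(Mul(25, 1), -24)) = Add(-49, Mul(25, -24)) = Add(-49, -600) = -649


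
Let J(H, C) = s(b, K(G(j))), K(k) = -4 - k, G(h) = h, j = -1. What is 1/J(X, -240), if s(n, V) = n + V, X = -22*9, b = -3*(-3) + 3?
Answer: ⅑ ≈ 0.11111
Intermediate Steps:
b = 12 (b = 9 + 3 = 12)
X = -198
s(n, V) = V + n
J(H, C) = 9 (J(H, C) = (-4 - 1*(-1)) + 12 = (-4 + 1) + 12 = -3 + 12 = 9)
1/J(X, -240) = 1/9 = ⅑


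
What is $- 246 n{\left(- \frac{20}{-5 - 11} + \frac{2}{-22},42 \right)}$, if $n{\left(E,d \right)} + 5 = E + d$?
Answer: $- \frac{206517}{22} \approx -9387.1$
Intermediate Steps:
$n{\left(E,d \right)} = -5 + E + d$ ($n{\left(E,d \right)} = -5 + \left(E + d\right) = -5 + E + d$)
$- 246 n{\left(- \frac{20}{-5 - 11} + \frac{2}{-22},42 \right)} = - 246 \left(-5 - \left(\frac{1}{11} + \frac{20}{-5 - 11}\right) + 42\right) = - 246 \left(-5 - \left(\frac{1}{11} + \frac{20}{-16}\right) + 42\right) = - 246 \left(-5 - - \frac{51}{44} + 42\right) = - 246 \left(-5 + \left(\frac{5}{4} - \frac{1}{11}\right) + 42\right) = - 246 \left(-5 + \frac{51}{44} + 42\right) = \left(-246\right) \frac{1679}{44} = - \frac{206517}{22}$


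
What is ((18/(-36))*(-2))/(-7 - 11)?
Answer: -1/18 ≈ -0.055556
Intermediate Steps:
((18/(-36))*(-2))/(-7 - 11) = ((18*(-1/36))*(-2))/(-18) = -½*(-2)*(-1/18) = 1*(-1/18) = -1/18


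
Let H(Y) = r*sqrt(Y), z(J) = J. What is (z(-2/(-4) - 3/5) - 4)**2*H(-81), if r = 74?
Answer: 559773*I/50 ≈ 11195.0*I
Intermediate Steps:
H(Y) = 74*sqrt(Y)
(z(-2/(-4) - 3/5) - 4)**2*H(-81) = ((-2/(-4) - 3/5) - 4)**2*(74*sqrt(-81)) = ((-2*(-1/4) - 3*1/5) - 4)**2*(74*(9*I)) = ((1/2 - 3/5) - 4)**2*(666*I) = (-1/10 - 4)**2*(666*I) = (-41/10)**2*(666*I) = 1681*(666*I)/100 = 559773*I/50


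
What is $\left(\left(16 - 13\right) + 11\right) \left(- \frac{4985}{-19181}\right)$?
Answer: $\frac{69790}{19181} \approx 3.6385$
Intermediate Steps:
$\left(\left(16 - 13\right) + 11\right) \left(- \frac{4985}{-19181}\right) = \left(3 + 11\right) \left(\left(-4985\right) \left(- \frac{1}{19181}\right)\right) = 14 \cdot \frac{4985}{19181} = \frac{69790}{19181}$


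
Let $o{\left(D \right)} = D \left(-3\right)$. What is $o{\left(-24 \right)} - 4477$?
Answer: $-4405$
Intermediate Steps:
$o{\left(D \right)} = - 3 D$
$o{\left(-24 \right)} - 4477 = \left(-3\right) \left(-24\right) - 4477 = 72 - 4477 = -4405$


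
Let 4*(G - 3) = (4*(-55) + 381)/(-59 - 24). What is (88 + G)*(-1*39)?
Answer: -1171989/332 ≈ -3530.1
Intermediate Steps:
G = 835/332 (G = 3 + ((4*(-55) + 381)/(-59 - 24))/4 = 3 + ((-220 + 381)/(-83))/4 = 3 + (161*(-1/83))/4 = 3 + (¼)*(-161/83) = 3 - 161/332 = 835/332 ≈ 2.5151)
(88 + G)*(-1*39) = (88 + 835/332)*(-1*39) = (30051/332)*(-39) = -1171989/332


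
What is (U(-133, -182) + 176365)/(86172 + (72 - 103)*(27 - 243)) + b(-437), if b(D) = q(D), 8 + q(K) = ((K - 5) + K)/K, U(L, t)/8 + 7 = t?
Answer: -166624795/40583316 ≈ -4.1057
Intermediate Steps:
U(L, t) = -56 + 8*t
q(K) = -8 + (-5 + 2*K)/K (q(K) = -8 + ((K - 5) + K)/K = -8 + ((-5 + K) + K)/K = -8 + (-5 + 2*K)/K)
b(D) = -6 - 5/D
(U(-133, -182) + 176365)/(86172 + (72 - 103)*(27 - 243)) + b(-437) = ((-56 + 8*(-182)) + 176365)/(86172 + (72 - 103)*(27 - 243)) + (-6 - 5/(-437)) = ((-56 - 1456) + 176365)/(86172 - 31*(-216)) + (-6 - 5*(-1/437)) = (-1512 + 176365)/(86172 + 6696) + (-6 + 5/437) = 174853/92868 - 2617/437 = -166624795/40583316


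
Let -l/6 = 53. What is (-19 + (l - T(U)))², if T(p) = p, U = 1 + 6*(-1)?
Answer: 110224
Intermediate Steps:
l = -318 (l = -6*53 = -318)
U = -5 (U = 1 - 6 = -5)
(-19 + (l - T(U)))² = (-19 + (-318 - 1*(-5)))² = (-19 + (-318 + 5))² = (-19 - 313)² = (-332)² = 110224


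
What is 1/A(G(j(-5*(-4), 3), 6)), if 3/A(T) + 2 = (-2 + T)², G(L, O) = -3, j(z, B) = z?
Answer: 23/3 ≈ 7.6667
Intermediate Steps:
A(T) = 3/(-2 + (-2 + T)²)
1/A(G(j(-5*(-4), 3), 6)) = 1/(3/(-2 + (-2 - 3)²)) = 1/(3/(-2 + (-5)²)) = 1/(3/(-2 + 25)) = 1/(3/23) = 23/3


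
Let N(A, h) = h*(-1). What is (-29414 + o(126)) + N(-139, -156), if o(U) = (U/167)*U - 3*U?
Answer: -4933336/167 ≈ -29541.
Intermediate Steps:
N(A, h) = -h
o(U) = -3*U + U²/167 (o(U) = (U*(1/167))*U - 3*U = (U/167)*U - 3*U = U²/167 - 3*U = -3*U + U²/167)
(-29414 + o(126)) + N(-139, -156) = (-29414 + (1/167)*126*(-501 + 126)) - 1*(-156) = (-29414 + (1/167)*126*(-375)) + 156 = (-29414 - 47250/167) + 156 = -4959388/167 + 156 = -4933336/167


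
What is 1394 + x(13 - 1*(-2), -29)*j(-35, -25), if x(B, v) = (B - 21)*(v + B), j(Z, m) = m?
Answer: -706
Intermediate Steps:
x(B, v) = (-21 + B)*(B + v)
1394 + x(13 - 1*(-2), -29)*j(-35, -25) = 1394 + ((13 - 1*(-2))**2 - 21*(13 - 1*(-2)) - 21*(-29) + (13 - 1*(-2))*(-29))*(-25) = 1394 + ((13 + 2)**2 - 21*(13 + 2) + 609 + (13 + 2)*(-29))*(-25) = 1394 + (15**2 - 21*15 + 609 + 15*(-29))*(-25) = 1394 + (225 - 315 + 609 - 435)*(-25) = 1394 + 84*(-25) = 1394 - 2100 = -706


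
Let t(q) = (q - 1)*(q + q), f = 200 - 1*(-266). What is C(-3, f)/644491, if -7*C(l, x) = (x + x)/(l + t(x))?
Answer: -932/1955153032749 ≈ -4.7669e-10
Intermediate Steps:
f = 466 (f = 200 + 266 = 466)
t(q) = 2*q*(-1 + q) (t(q) = (-1 + q)*(2*q) = 2*q*(-1 + q))
C(l, x) = -2*x/(7*(l + 2*x*(-1 + x))) (C(l, x) = -(x + x)/(7*(l + 2*x*(-1 + x))) = -2*x/(7*(l + 2*x*(-1 + x))))
C(-3, f)/644491 = -2*466/(7*(-3) + 14*466*(-1 + 466))/644491 = -2*466/(-21 + 14*466*465)*(1/644491) = -2*466/(-21 + 3033660)*(1/644491) = -2*466/3033639*(1/644491) = -2*466*1/3033639*(1/644491) = -932/3033639*1/644491 = -932/1955153032749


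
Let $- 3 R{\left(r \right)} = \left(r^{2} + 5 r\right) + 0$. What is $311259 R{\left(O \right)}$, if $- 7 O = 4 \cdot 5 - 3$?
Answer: $\frac{31748418}{49} \approx 6.4793 \cdot 10^{5}$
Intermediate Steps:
$O = - \frac{17}{7}$ ($O = - \frac{4 \cdot 5 - 3}{7} = - \frac{20 - 3}{7} = \left(- \frac{1}{7}\right) 17 = - \frac{17}{7} \approx -2.4286$)
$R{\left(r \right)} = - \frac{5 r}{3} - \frac{r^{2}}{3}$ ($R{\left(r \right)} = - \frac{\left(r^{2} + 5 r\right) + 0}{3} = - \frac{r^{2} + 5 r}{3} = - \frac{5 r}{3} - \frac{r^{2}}{3}$)
$311259 R{\left(O \right)} = 311259 \left(\left(- \frac{1}{3}\right) \left(- \frac{17}{7}\right) \left(5 - \frac{17}{7}\right)\right) = 311259 \left(\left(- \frac{1}{3}\right) \left(- \frac{17}{7}\right) \frac{18}{7}\right) = 311259 \cdot \frac{102}{49} = \frac{31748418}{49}$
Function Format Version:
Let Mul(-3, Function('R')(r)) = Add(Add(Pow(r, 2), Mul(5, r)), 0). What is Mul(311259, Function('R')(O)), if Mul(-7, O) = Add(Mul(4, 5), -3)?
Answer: Rational(31748418, 49) ≈ 6.4793e+5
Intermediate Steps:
O = Rational(-17, 7) (O = Mul(Rational(-1, 7), Add(Mul(4, 5), -3)) = Mul(Rational(-1, 7), Add(20, -3)) = Mul(Rational(-1, 7), 17) = Rational(-17, 7) ≈ -2.4286)
Function('R')(r) = Add(Mul(Rational(-5, 3), r), Mul(Rational(-1, 3), Pow(r, 2))) (Function('R')(r) = Mul(Rational(-1, 3), Add(Add(Pow(r, 2), Mul(5, r)), 0)) = Mul(Rational(-1, 3), Add(Pow(r, 2), Mul(5, r))) = Add(Mul(Rational(-5, 3), r), Mul(Rational(-1, 3), Pow(r, 2))))
Mul(311259, Function('R')(O)) = Mul(311259, Mul(Rational(-1, 3), Rational(-17, 7), Add(5, Rational(-17, 7)))) = Mul(311259, Mul(Rational(-1, 3), Rational(-17, 7), Rational(18, 7))) = Mul(311259, Rational(102, 49)) = Rational(31748418, 49)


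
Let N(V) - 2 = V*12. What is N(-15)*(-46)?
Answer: 8188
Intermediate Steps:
N(V) = 2 + 12*V (N(V) = 2 + V*12 = 2 + 12*V)
N(-15)*(-46) = (2 + 12*(-15))*(-46) = (2 - 180)*(-46) = -178*(-46) = 8188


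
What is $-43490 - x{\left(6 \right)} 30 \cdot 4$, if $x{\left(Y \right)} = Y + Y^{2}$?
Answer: $-48530$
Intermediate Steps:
$-43490 - x{\left(6 \right)} 30 \cdot 4 = -43490 - 6 \left(1 + 6\right) 30 \cdot 4 = -43490 - 6 \cdot 7 \cdot 30 \cdot 4 = -43490 - 42 \cdot 30 \cdot 4 = -43490 - 1260 \cdot 4 = -43490 - 5040 = -48530$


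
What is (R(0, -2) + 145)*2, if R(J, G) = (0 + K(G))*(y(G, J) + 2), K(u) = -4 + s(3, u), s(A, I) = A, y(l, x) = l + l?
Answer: 294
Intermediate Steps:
y(l, x) = 2*l
K(u) = -1 (K(u) = -4 + 3 = -1)
R(J, G) = -2 - 2*G (R(J, G) = (0 - 1)*(2*G + 2) = -(2 + 2*G) = -2 - 2*G)
(R(0, -2) + 145)*2 = ((-2 - 2*(-2)) + 145)*2 = ((-2 + 4) + 145)*2 = (2 + 145)*2 = 147*2 = 294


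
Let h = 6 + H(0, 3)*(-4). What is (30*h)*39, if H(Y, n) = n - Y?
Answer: -7020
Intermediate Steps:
h = -6 (h = 6 + (3 - 1*0)*(-4) = 6 + (3 + 0)*(-4) = 6 + 3*(-4) = 6 - 12 = -6)
(30*h)*39 = (30*(-6))*39 = -180*39 = -7020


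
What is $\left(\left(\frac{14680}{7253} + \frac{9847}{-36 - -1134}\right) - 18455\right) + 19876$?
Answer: $\frac{11404090205}{7963794} \approx 1432.0$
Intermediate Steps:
$\left(\left(\frac{14680}{7253} + \frac{9847}{-36 - -1134}\right) - 18455\right) + 19876 = \left(\left(14680 \cdot \frac{1}{7253} + \frac{9847}{-36 + 1134}\right) - 18455\right) + 19876 = \left(\left(\frac{14680}{7253} + \frac{9847}{1098}\right) - 18455\right) + 19876 = \left(\frac{87538931}{7963794} - 18455\right) + 19876 = - \frac{146884279339}{7963794} + 19876 = \frac{11404090205}{7963794}$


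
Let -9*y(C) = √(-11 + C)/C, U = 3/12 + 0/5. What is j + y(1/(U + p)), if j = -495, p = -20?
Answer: -495 + I*√7663/12 ≈ -495.0 + 7.2949*I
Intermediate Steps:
U = ¼ (U = 3*(1/12) + 0*(⅕) = ¼ + 0 = ¼ ≈ 0.25000)
y(C) = -√(-11 + C)/(9*C)
j + y(1/(U + p)) = -495 - √(-11 + 1/(¼ - 20))/(9*(1/(¼ - 20))) = -495 - √(-11 + 1/(-79/4))/(9*(1/(-79/4))) = -495 - √(-11 - 4/79)/(9*(-4/79)) = -495 - ⅑*(-79/4)*√(-873/79) = -495 - ⅑*(-79/4)*3*I*√7663/79 = -495 + I*√7663/12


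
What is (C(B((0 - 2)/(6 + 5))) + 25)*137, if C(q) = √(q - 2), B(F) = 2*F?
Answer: 3425 + 137*I*√286/11 ≈ 3425.0 + 210.63*I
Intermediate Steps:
C(q) = √(-2 + q)
(C(B((0 - 2)/(6 + 5))) + 25)*137 = (√(-2 + 2*((0 - 2)/(6 + 5))) + 25)*137 = (√(-2 + 2*(-2/11)) + 25)*137 = (√(-2 - 4/11) + 25)*137 = (√(-26/11) + 25)*137 = (I*√286/11 + 25)*137 = (25 + I*√286/11)*137 = 3425 + 137*I*√286/11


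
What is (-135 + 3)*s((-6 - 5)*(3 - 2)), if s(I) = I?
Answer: 1452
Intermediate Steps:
(-135 + 3)*s((-6 - 5)*(3 - 2)) = (-135 + 3)*((-6 - 5)*(3 - 2)) = -(-1452) = -132*(-11) = 1452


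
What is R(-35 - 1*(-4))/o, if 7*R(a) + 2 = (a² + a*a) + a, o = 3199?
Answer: 1889/22393 ≈ 0.084357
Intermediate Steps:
R(a) = -2/7 + a/7 + 2*a²/7 (R(a) = -2/7 + ((a² + a*a) + a)/7 = -2/7 + ((a² + a²) + a)/7 = -2/7 + (2*a² + a)/7 = -2/7 + (a + 2*a²)/7 = -2/7 + (a/7 + 2*a²/7) = -2/7 + a/7 + 2*a²/7)
R(-35 - 1*(-4))/o = (-2/7 + (-35 - 1*(-4))/7 + 2*(-35 - 1*(-4))²/7)/3199 = (-2/7 + (-35 + 4)/7 + 2*(-35 + 4)²/7)*(1/3199) = (-2/7 + (⅐)*(-31) + (2/7)*(-31)²)*(1/3199) = (-2/7 - 31/7 + (2/7)*961)*(1/3199) = (-2/7 - 31/7 + 1922/7)*(1/3199) = (1889/7)*(1/3199) = 1889/22393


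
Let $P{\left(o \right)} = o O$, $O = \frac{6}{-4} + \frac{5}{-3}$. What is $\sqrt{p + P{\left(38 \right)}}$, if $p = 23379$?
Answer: $\frac{28 \sqrt{267}}{3} \approx 152.51$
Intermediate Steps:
$O = - \frac{19}{6}$ ($O = 6 \left(- \frac{1}{4}\right) + 5 \left(- \frac{1}{3}\right) = - \frac{3}{2} - \frac{5}{3} = - \frac{19}{6} \approx -3.1667$)
$P{\left(o \right)} = - \frac{19 o}{6}$ ($P{\left(o \right)} = o \left(- \frac{19}{6}\right) = - \frac{19 o}{6}$)
$\sqrt{p + P{\left(38 \right)}} = \sqrt{23379 - \frac{361}{3}} = \sqrt{\frac{69776}{3}} = \frac{28 \sqrt{267}}{3}$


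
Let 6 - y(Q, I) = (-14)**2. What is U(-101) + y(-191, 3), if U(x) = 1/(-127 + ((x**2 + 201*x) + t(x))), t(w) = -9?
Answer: -1944841/10236 ≈ -190.00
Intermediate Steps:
y(Q, I) = -190 (y(Q, I) = 6 - 1*(-14)**2 = 6 - 1*196 = 6 - 196 = -190)
U(x) = 1/(-136 + x**2 + 201*x) (U(x) = 1/(-127 + ((x**2 + 201*x) - 9)) = 1/(-127 + (-9 + x**2 + 201*x)) = 1/(-136 + x**2 + 201*x))
U(-101) + y(-191, 3) = 1/(-136 + (-101)**2 + 201*(-101)) - 190 = 1/(-136 + 10201 - 20301) - 190 = 1/(-10236) - 190 = -1/10236 - 190 = -1944841/10236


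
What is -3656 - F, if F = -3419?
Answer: -237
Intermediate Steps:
-3656 - F = -3656 - 1*(-3419) = -3656 + 3419 = -237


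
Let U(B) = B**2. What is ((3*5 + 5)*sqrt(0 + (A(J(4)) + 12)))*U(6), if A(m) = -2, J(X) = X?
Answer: 720*sqrt(10) ≈ 2276.8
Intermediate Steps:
((3*5 + 5)*sqrt(0 + (A(J(4)) + 12)))*U(6) = ((3*5 + 5)*sqrt(0 + (-2 + 12)))*6**2 = ((15 + 5)*sqrt(0 + 10))*36 = (20*sqrt(10))*36 = 720*sqrt(10)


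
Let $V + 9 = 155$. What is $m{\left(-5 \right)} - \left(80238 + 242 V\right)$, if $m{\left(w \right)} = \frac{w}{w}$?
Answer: $-115569$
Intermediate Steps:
$V = 146$ ($V = -9 + 155 = 146$)
$m{\left(w \right)} = 1$
$m{\left(-5 \right)} - \left(80238 + 242 V\right) = 1 + \left(\left(79 - 35332\right) - 80317\right) = 1 - 115570 = -115569$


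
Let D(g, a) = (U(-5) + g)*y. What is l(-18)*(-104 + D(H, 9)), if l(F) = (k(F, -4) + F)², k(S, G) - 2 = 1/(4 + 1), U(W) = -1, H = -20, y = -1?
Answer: -518003/25 ≈ -20720.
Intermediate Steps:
k(S, G) = 11/5 (k(S, G) = 2 + 1/(4 + 1) = 2 + 1/5 = 2 + ⅕ = 11/5)
D(g, a) = 1 - g (D(g, a) = (-1 + g)*(-1) = 1 - g)
l(F) = (11/5 + F)²
l(-18)*(-104 + D(H, 9)) = ((11 + 5*(-18))²/25)*(-104 + (1 - 1*(-20))) = ((11 - 90)²/25)*(-104 + (1 + 20)) = ((1/25)*(-79)²)*(-104 + 21) = ((1/25)*6241)*(-83) = (6241/25)*(-83) = -518003/25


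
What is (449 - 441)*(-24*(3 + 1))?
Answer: -768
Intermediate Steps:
(449 - 441)*(-24*(3 + 1)) = 8*(-24*4) = 8*(-96) = -768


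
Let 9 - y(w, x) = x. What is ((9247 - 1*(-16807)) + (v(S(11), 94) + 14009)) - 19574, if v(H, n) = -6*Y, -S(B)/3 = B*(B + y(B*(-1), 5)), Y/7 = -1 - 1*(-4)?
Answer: 20363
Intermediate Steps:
y(w, x) = 9 - x
Y = 21 (Y = 7*(-1 - 1*(-4)) = 7*(-1 + 4) = 7*3 = 21)
S(B) = -3*B*(4 + B) (S(B) = -3*B*(B + (9 - 1*5)) = -3*B*(B + (9 - 5)) = -3*B*(B + 4) = -3*B*(4 + B))
v(H, n) = -126 (v(H, n) = -6*21 = -126)
((9247 - 1*(-16807)) + (v(S(11), 94) + 14009)) - 19574 = ((9247 - 1*(-16807)) + (-126 + 14009)) - 19574 = ((9247 + 16807) + 13883) - 19574 = (26054 + 13883) - 19574 = 39937 - 19574 = 20363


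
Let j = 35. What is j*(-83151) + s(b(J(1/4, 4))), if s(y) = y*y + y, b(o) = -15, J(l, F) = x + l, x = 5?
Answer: -2910075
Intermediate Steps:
J(l, F) = 5 + l
s(y) = y + y**2 (s(y) = y**2 + y = y + y**2)
j*(-83151) + s(b(J(1/4, 4))) = 35*(-83151) - 15*(1 - 15) = -2910285 - 15*(-14) = -2910285 + 210 = -2910075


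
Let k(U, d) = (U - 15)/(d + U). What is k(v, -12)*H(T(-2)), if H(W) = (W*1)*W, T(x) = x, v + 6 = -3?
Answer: 32/7 ≈ 4.5714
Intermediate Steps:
v = -9 (v = -6 - 3 = -9)
H(W) = W² (H(W) = W*W = W²)
k(U, d) = (-15 + U)/(U + d)
k(v, -12)*H(T(-2)) = ((-15 - 9)/(-9 - 12))*(-2)² = (-24/(-21))*4 = -1/21*(-24)*4 = (8/7)*4 = 32/7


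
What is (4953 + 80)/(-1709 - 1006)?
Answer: -5033/2715 ≈ -1.8538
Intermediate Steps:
(4953 + 80)/(-1709 - 1006) = 5033/(-2715) = 5033*(-1/2715) = -5033/2715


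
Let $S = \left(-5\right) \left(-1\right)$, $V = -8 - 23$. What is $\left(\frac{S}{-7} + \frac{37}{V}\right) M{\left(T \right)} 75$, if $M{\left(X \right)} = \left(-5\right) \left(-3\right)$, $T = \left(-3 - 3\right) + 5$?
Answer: $- \frac{465750}{217} \approx -2146.3$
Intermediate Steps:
$V = -31$
$S = 5$
$T = -1$ ($T = -6 + 5 = -1$)
$M{\left(X \right)} = 15$
$\left(\frac{S}{-7} + \frac{37}{V}\right) M{\left(T \right)} 75 = \left(\frac{5}{-7} + \frac{37}{-31}\right) 15 \cdot 75 = \left(5 \left(- \frac{1}{7}\right) + 37 \left(- \frac{1}{31}\right)\right) 15 \cdot 75 = \left(- \frac{5}{7} - \frac{37}{31}\right) 15 \cdot 75 = \left(- \frac{414}{217}\right) 15 \cdot 75 = \left(- \frac{6210}{217}\right) 75 = - \frac{465750}{217}$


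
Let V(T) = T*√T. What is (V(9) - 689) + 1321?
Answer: 659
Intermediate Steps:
V(T) = T^(3/2)
(V(9) - 689) + 1321 = (9^(3/2) - 689) + 1321 = (27 - 689) + 1321 = -662 + 1321 = 659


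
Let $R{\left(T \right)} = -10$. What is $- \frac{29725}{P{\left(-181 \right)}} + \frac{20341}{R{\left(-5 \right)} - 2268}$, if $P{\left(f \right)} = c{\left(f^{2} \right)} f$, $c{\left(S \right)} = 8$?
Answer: $\frac{19129891}{1649272} \approx 11.599$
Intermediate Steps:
$P{\left(f \right)} = 8 f$
$- \frac{29725}{P{\left(-181 \right)}} + \frac{20341}{R{\left(-5 \right)} - 2268} = - \frac{29725}{8 \left(-181\right)} + \frac{20341}{-10 - 2268} = - \frac{29725}{-1448} + \frac{20341}{-10 - 2268} = \left(-29725\right) \left(- \frac{1}{1448}\right) + \frac{20341}{-2278} = \frac{29725}{1448} + 20341 \left(- \frac{1}{2278}\right) = \frac{29725}{1448} - \frac{20341}{2278} = \frac{19129891}{1649272}$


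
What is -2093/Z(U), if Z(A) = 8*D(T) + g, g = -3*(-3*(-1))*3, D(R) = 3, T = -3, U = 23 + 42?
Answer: 2093/3 ≈ 697.67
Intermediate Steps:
U = 65
g = -27 (g = -9*3 = -27)
Z(A) = -3 (Z(A) = 8*3 - 27 = 24 - 27 = -3)
-2093/Z(U) = -2093/(-3) = -2093*(-⅓) = 2093/3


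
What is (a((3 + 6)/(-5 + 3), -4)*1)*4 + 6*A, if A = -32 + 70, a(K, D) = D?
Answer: 212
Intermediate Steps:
A = 38
(a((3 + 6)/(-5 + 3), -4)*1)*4 + 6*A = -4*1*4 + 6*38 = -4*4 + 228 = -16 + 228 = 212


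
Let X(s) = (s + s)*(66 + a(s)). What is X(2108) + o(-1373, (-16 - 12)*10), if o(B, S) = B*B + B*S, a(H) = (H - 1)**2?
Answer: 18719264809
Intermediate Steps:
a(H) = (-1 + H)**2
X(s) = 2*s*(66 + (-1 + s)**2) (X(s) = (s + s)*(66 + (-1 + s)**2) = (2*s)*(66 + (-1 + s)**2) = 2*s*(66 + (-1 + s)**2))
o(B, S) = B**2 + B*S
X(2108) + o(-1373, (-16 - 12)*10) = 2*2108*(66 + (-1 + 2108)**2) - 1373*(-1373 + (-16 - 12)*10) = 2*2108*(66 + 2107**2) - 1373*(-1373 - 28*10) = 2*2108*(66 + 4439449) - 1373*(-1373 - 280) = 2*2108*4439515 - 1373*(-1653) = 18716995240 + 2269569 = 18719264809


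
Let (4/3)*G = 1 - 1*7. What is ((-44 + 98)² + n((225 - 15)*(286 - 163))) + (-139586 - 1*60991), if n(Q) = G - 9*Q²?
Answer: -12009795531/2 ≈ -6.0049e+9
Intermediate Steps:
G = -9/2 (G = 3*(1 - 1*7)/4 = 3*(1 - 7)/4 = (¾)*(-6) = -9/2 ≈ -4.5000)
n(Q) = -9/2 - 9*Q²
((-44 + 98)² + n((225 - 15)*(286 - 163))) + (-139586 - 1*60991) = ((-44 + 98)² + (-9/2 - 9*(225 - 15)²*(286 - 163)²)) + (-139586 - 1*60991) = (54² + (-9/2 - 9*(210*123)²)) + (-139586 - 60991) = (2916 + (-9/2 - 9*25830²)) - 200577 = (2916 + (-9/2 - 9*667188900)) - 200577 = (2916 + (-9/2 - 6004700100)) - 200577 = (2916 - 12009400209/2) - 200577 = -12009394377/2 - 200577 = -12009795531/2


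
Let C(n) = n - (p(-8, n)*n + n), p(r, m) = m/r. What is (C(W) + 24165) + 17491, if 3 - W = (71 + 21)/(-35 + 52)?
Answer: 96310353/2312 ≈ 41657.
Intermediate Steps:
W = -41/17 (W = 3 - (71 + 21)/(-35 + 52) = 3 - 92/17 = -41/17 ≈ -2.4118)
C(n) = n²/8 (C(n) = n - ((n/(-8))*n + n) = n - ((n*(-⅛))*n + n) = n - ((-n/8)*n + n) = n - (-n²/8 + n) = n - (n - n²/8) = n + (-n + n²/8) = n²/8)
(C(W) + 24165) + 17491 = ((-41/17)²/8 + 24165) + 17491 = ((⅛)*(1681/289) + 24165) + 17491 = (1681/2312 + 24165) + 17491 = 55871161/2312 + 17491 = 96310353/2312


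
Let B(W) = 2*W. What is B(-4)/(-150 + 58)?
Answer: 2/23 ≈ 0.086957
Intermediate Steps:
B(-4)/(-150 + 58) = (2*(-4))/(-150 + 58) = -8/(-92) = -8*(-1/92) = 2/23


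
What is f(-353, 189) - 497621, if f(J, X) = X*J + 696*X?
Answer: -432794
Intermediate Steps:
f(J, X) = 696*X + J*X (f(J, X) = J*X + 696*X = 696*X + J*X)
f(-353, 189) - 497621 = 189*(696 - 353) - 497621 = 189*343 - 497621 = 64827 - 497621 = -432794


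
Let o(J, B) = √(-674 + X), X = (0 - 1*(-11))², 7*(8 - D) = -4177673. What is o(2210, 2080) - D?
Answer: -4177729/7 + I*√553 ≈ -5.9682e+5 + 23.516*I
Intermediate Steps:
D = 4177729/7 (D = 8 - ⅐*(-4177673) = 8 + 4177673/7 = 4177729/7 ≈ 5.9682e+5)
X = 121 (X = (0 + 11)² = 11² = 121)
o(J, B) = I*√553 (o(J, B) = √(-674 + 121) = √(-553) = I*√553)
o(2210, 2080) - D = I*√553 - 1*4177729/7 = I*√553 - 4177729/7 = -4177729/7 + I*√553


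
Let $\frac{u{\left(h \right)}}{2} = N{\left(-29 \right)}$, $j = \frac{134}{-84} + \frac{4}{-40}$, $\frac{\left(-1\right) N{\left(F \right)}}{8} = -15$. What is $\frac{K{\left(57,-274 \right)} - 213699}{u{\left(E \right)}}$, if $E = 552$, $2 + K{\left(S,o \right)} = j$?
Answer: $- \frac{22438783}{25200} \approx -890.43$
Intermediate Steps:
$N{\left(F \right)} = 120$ ($N{\left(F \right)} = \left(-8\right) \left(-15\right) = 120$)
$j = - \frac{178}{105}$ ($j = 134 \left(- \frac{1}{84}\right) + 4 \left(- \frac{1}{40}\right) = - \frac{67}{42} - \frac{1}{10} = - \frac{178}{105} \approx -1.6952$)
$K{\left(S,o \right)} = - \frac{388}{105}$ ($K{\left(S,o \right)} = -2 - \frac{178}{105} = - \frac{388}{105}$)
$u{\left(h \right)} = 240$ ($u{\left(h \right)} = 2 \cdot 120 = 240$)
$\frac{K{\left(57,-274 \right)} - 213699}{u{\left(E \right)}} = \frac{- \frac{388}{105} - 213699}{240} = \left(- \frac{388}{105} - 213699\right) \frac{1}{240} = \left(- \frac{22438783}{105}\right) \frac{1}{240} = - \frac{22438783}{25200}$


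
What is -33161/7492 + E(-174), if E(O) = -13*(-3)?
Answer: 259027/7492 ≈ 34.574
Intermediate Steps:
E(O) = 39
-33161/7492 + E(-174) = -33161/7492 + 39 = 259027/7492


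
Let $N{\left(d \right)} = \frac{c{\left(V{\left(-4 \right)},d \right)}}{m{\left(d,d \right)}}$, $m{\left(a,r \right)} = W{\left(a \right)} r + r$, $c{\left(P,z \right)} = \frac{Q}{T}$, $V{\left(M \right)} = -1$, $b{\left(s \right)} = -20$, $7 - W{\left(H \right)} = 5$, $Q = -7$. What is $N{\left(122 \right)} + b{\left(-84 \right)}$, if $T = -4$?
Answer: $- \frac{29273}{1464} \approx -19.995$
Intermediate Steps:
$W{\left(H \right)} = 2$ ($W{\left(H \right)} = 7 - 5 = 2$)
$c{\left(P,z \right)} = \frac{7}{4}$ ($c{\left(P,z \right)} = - \frac{7}{-4} = \left(-7\right) \left(- \frac{1}{4}\right) = \frac{7}{4}$)
$m{\left(a,r \right)} = 3 r$ ($m{\left(a,r \right)} = 2 r + r = 3 r$)
$N{\left(d \right)} = \frac{7}{12 d}$ ($N{\left(d \right)} = \frac{7}{4 \cdot 3 d} = \frac{7 \frac{1}{3 d}}{4} = \frac{7}{12 d}$)
$N{\left(122 \right)} + b{\left(-84 \right)} = \frac{7}{12 \cdot 122} - 20 = \frac{7}{12} \cdot \frac{1}{122} - 20 = \frac{7}{1464} - 20 = - \frac{29273}{1464}$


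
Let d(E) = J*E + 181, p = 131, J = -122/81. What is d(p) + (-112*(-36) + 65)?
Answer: 330536/81 ≈ 4080.7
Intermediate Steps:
J = -122/81 (J = -122*1/81 = -122/81 ≈ -1.5062)
d(E) = 181 - 122*E/81 (d(E) = -122*E/81 + 181 = 181 - 122*E/81)
d(p) + (-112*(-36) + 65) = (181 - 122/81*131) + (-112*(-36) + 65) = (181 - 15982/81) + (4032 + 65) = -1321/81 + 4097 = 330536/81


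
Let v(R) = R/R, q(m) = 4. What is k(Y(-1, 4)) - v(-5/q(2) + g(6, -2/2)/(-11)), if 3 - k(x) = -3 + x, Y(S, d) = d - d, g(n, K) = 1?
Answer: 5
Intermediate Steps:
Y(S, d) = 0
v(R) = 1
k(x) = 6 - x (k(x) = 3 - (-3 + x) = 3 + (3 - x) = 6 - x)
k(Y(-1, 4)) - v(-5/q(2) + g(6, -2/2)/(-11)) = (6 - 1*0) - 1*1 = (6 + 0) - 1 = 6 - 1 = 5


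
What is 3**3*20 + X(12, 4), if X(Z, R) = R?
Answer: 544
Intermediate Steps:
3**3*20 + X(12, 4) = 3**3*20 + 4 = 27*20 + 4 = 540 + 4 = 544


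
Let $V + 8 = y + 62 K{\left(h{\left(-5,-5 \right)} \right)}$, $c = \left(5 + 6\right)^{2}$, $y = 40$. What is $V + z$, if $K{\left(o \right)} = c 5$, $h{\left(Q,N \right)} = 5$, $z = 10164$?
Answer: $47706$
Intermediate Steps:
$c = 121$ ($c = 11^{2} = 121$)
$K{\left(o \right)} = 605$ ($K{\left(o \right)} = 121 \cdot 5 = 605$)
$V = 37542$ ($V = -8 + \left(40 + 62 \cdot 605\right) = -8 + \left(40 + 37510\right) = -8 + 37550 = 37542$)
$V + z = 37542 + 10164 = 47706$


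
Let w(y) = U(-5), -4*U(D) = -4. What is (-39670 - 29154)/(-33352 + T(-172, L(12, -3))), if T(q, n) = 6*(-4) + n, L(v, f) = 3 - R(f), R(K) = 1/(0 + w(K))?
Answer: 34412/16687 ≈ 2.0622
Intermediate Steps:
U(D) = 1 (U(D) = -¼*(-4) = 1)
w(y) = 1
R(K) = 1 (R(K) = 1/(0 + 1) = 1/1 = 1)
L(v, f) = 2 (L(v, f) = 3 - 1*1 = 3 - 1 = 2)
T(q, n) = -24 + n
(-39670 - 29154)/(-33352 + T(-172, L(12, -3))) = (-39670 - 29154)/(-33352 + (-24 + 2)) = -68824/(-33352 - 22) = -68824/(-33374) = -68824*(-1/33374) = 34412/16687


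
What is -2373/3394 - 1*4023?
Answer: -13656435/3394 ≈ -4023.7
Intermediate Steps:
-2373/3394 - 1*4023 = -2373*1/3394 - 4023 = -2373/3394 - 4023 = -13656435/3394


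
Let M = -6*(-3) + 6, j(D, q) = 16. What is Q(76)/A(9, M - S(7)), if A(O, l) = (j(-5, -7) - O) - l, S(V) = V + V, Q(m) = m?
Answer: -76/3 ≈ -25.333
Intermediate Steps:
S(V) = 2*V
M = 24 (M = 18 + 6 = 24)
A(O, l) = 16 - O - l (A(O, l) = (16 - O) - l = 16 - O - l)
Q(76)/A(9, M - S(7)) = 76/(16 - 1*9 - (24 - 2*7)) = 76/(16 - 9 - (24 - 1*14)) = 76/(16 - 9 - (24 - 14)) = 76/(16 - 9 - 1*10) = 76/(16 - 9 - 10) = 76/(-3) = 76*(-⅓) = -76/3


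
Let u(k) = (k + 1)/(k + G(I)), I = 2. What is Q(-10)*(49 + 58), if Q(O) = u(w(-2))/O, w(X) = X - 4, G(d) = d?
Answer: -107/8 ≈ -13.375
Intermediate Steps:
w(X) = -4 + X
u(k) = (1 + k)/(2 + k) (u(k) = (k + 1)/(k + 2) = (1 + k)/(2 + k))
Q(O) = 5/(4*O) (Q(O) = ((1 + (-4 - 2))/(2 + (-4 - 2)))/O = ((1 - 6)/(2 - 6))/O = (-5/(-4))/O = (-¼*(-5))/O = 5/(4*O))
Q(-10)*(49 + 58) = ((5/4)/(-10))*(49 + 58) = ((5/4)*(-⅒))*107 = -⅛*107 = -107/8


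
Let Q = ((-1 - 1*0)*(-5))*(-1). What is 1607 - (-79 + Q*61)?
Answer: 1991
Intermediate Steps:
Q = -5 (Q = ((-1 + 0)*(-5))*(-1) = -1*(-5)*(-1) = 5*(-1) = -5)
1607 - (-79 + Q*61) = 1607 - (-79 - 5*61) = 1607 - (-79 - 305) = 1607 - 1*(-384) = 1607 + 384 = 1991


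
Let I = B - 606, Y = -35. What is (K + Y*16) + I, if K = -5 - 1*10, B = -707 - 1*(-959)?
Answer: -929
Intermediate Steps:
B = 252 (B = -707 + 959 = 252)
K = -15 (K = -5 - 10 = -15)
I = -354 (I = 252 - 606 = -354)
(K + Y*16) + I = (-15 - 35*16) - 354 = (-15 - 560) - 354 = -575 - 354 = -929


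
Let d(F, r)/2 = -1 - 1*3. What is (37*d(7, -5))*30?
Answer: -8880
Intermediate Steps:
d(F, r) = -8 (d(F, r) = 2*(-1 - 1*3) = 2*(-1 - 3) = 2*(-4) = -8)
(37*d(7, -5))*30 = (37*(-8))*30 = -296*30 = -8880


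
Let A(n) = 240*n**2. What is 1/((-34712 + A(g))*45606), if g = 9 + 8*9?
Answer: 1/70229956368 ≈ 1.4239e-11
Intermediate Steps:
g = 81 (g = 9 + 72 = 81)
1/((-34712 + A(g))*45606) = 1/(-34712 + 240*81**2*45606) = (1/45606)/(-34712 + 240*6561) = (1/45606)/(-34712 + 1574640) = (1/45606)/1539928 = (1/1539928)*(1/45606) = 1/70229956368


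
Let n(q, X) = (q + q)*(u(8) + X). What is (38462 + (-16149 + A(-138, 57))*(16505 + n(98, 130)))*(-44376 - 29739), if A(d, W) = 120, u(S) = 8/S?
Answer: 50107727528505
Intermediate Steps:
n(q, X) = 2*q*(1 + X) (n(q, X) = (q + q)*(8/8 + X) = (2*q)*(8*(1/8) + X) = (2*q)*(1 + X) = 2*q*(1 + X))
(38462 + (-16149 + A(-138, 57))*(16505 + n(98, 130)))*(-44376 - 29739) = (38462 + (-16149 + 120)*(16505 + 2*98*(1 + 130)))*(-44376 - 29739) = (38462 - 16029*(16505 + 2*98*131))*(-74115) = (38462 - 16029*(16505 + 25676))*(-74115) = (38462 - 16029*42181)*(-74115) = (38462 - 676119249)*(-74115) = -676080787*(-74115) = 50107727528505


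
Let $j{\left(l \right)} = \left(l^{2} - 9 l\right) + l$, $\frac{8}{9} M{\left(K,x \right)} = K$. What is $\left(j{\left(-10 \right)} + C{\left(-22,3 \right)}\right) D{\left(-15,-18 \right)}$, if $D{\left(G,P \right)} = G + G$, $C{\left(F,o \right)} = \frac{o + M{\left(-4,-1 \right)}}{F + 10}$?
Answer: $- \frac{21615}{4} \approx -5403.8$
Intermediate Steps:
$M{\left(K,x \right)} = \frac{9 K}{8}$
$C{\left(F,o \right)} = \frac{- \frac{9}{2} + o}{10 + F}$ ($C{\left(F,o \right)} = \frac{o + \frac{9}{8} \left(-4\right)}{F + 10} = \frac{o - \frac{9}{2}}{10 + F} = \frac{- \frac{9}{2} + o}{10 + F}$)
$D{\left(G,P \right)} = 2 G$
$j{\left(l \right)} = l^{2} - 8 l$
$\left(j{\left(-10 \right)} + C{\left(-22,3 \right)}\right) D{\left(-15,-18 \right)} = \left(- 10 \left(-8 - 10\right) + \frac{- \frac{9}{2} + 3}{10 - 22}\right) 2 \left(-15\right) = \left(\left(-10\right) \left(-18\right) + \frac{1}{-12} \left(- \frac{3}{2}\right)\right) \left(-30\right) = \left(180 - - \frac{1}{8}\right) \left(-30\right) = \left(180 + \frac{1}{8}\right) \left(-30\right) = \frac{1441}{8} \left(-30\right) = - \frac{21615}{4}$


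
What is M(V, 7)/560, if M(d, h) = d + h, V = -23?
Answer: -1/35 ≈ -0.028571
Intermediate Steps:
M(V, 7)/560 = (-23 + 7)/560 = -16*1/560 = -1/35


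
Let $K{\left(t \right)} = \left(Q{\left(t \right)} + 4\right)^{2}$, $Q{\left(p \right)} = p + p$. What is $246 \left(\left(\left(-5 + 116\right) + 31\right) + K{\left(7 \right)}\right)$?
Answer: $114636$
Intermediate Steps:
$Q{\left(p \right)} = 2 p$
$K{\left(t \right)} = \left(4 + 2 t\right)^{2}$ ($K{\left(t \right)} = \left(2 t + 4\right)^{2} = \left(4 + 2 t\right)^{2}$)
$246 \left(\left(\left(-5 + 116\right) + 31\right) + K{\left(7 \right)}\right) = 246 \left(\left(\left(-5 + 116\right) + 31\right) + 4 \left(2 + 7\right)^{2}\right) = 246 \left(\left(111 + 31\right) + 4 \cdot 9^{2}\right) = 246 \left(142 + 4 \cdot 81\right) = 246 \left(142 + 324\right) = 246 \cdot 466 = 114636$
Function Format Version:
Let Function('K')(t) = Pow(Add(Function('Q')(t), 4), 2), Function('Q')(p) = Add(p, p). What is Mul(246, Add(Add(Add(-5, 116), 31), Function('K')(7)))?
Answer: 114636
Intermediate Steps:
Function('Q')(p) = Mul(2, p)
Function('K')(t) = Pow(Add(4, Mul(2, t)), 2) (Function('K')(t) = Pow(Add(Mul(2, t), 4), 2) = Pow(Add(4, Mul(2, t)), 2))
Mul(246, Add(Add(Add(-5, 116), 31), Function('K')(7))) = Mul(246, Add(Add(Add(-5, 116), 31), Mul(4, Pow(Add(2, 7), 2)))) = Mul(246, Add(Add(111, 31), Mul(4, Pow(9, 2)))) = Mul(246, Add(142, Mul(4, 81))) = Mul(246, Add(142, 324)) = Mul(246, 466) = 114636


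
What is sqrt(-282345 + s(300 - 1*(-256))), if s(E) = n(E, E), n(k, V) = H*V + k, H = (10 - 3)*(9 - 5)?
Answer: I*sqrt(266221) ≈ 515.97*I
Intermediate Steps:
H = 28 (H = 7*4 = 28)
n(k, V) = k + 28*V (n(k, V) = 28*V + k = k + 28*V)
s(E) = 29*E (s(E) = E + 28*E = 29*E)
sqrt(-282345 + s(300 - 1*(-256))) = sqrt(-282345 + 29*(300 - 1*(-256))) = sqrt(-282345 + 29*(300 + 256)) = sqrt(-282345 + 29*556) = sqrt(-282345 + 16124) = sqrt(-266221) = I*sqrt(266221)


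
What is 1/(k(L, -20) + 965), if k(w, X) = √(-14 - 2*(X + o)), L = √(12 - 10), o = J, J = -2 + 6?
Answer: 965/931207 - 3*√2/931207 ≈ 0.0010317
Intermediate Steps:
J = 4
o = 4
L = √2 ≈ 1.4142
k(w, X) = √(-22 - 2*X) (k(w, X) = √(-14 - 2*(X + 4)) = √(-14 - 2*(4 + X)) = √(-14 + (-8 - 2*X)) = √(-22 - 2*X))
1/(k(L, -20) + 965) = 1/(√(-22 - 2*(-20)) + 965) = 1/(√(-22 + 40) + 965) = 1/(√18 + 965) = 1/(3*√2 + 965) = 1/(965 + 3*√2)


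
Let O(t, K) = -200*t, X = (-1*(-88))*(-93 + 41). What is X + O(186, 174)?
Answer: -41776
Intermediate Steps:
X = -4576 (X = 88*(-52) = -4576)
X + O(186, 174) = -4576 - 200*186 = -4576 - 37200 = -41776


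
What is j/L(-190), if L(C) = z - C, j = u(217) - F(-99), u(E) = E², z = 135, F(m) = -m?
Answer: 9398/65 ≈ 144.58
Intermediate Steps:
j = 46990 (j = 217² - (-1)*(-99) = 47089 - 1*99 = 47089 - 99 = 46990)
L(C) = 135 - C
j/L(-190) = 46990/(135 - 1*(-190)) = 46990/(135 + 190) = 46990/325 = 46990*(1/325) = 9398/65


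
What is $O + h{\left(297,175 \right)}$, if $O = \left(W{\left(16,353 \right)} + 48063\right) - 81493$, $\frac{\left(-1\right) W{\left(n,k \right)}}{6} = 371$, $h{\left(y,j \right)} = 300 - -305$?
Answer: $-35051$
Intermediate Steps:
$h{\left(y,j \right)} = 605$ ($h{\left(y,j \right)} = 300 + 305 = 605$)
$W{\left(n,k \right)} = -2226$ ($W{\left(n,k \right)} = \left(-6\right) 371 = -2226$)
$O = -35656$ ($O = \left(-2226 + 48063\right) - 81493 = 45837 - 81493 = -35656$)
$O + h{\left(297,175 \right)} = -35656 + 605 = -35051$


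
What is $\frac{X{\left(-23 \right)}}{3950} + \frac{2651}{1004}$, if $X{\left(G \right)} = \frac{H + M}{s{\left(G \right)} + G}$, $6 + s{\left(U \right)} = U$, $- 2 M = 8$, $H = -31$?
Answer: $\frac{27227527}{10311080} \approx 2.6406$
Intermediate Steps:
$M = -4$ ($M = \left(- \frac{1}{2}\right) 8 = -4$)
$s{\left(U \right)} = -6 + U$
$X{\left(G \right)} = - \frac{35}{-6 + 2 G}$ ($X{\left(G \right)} = \frac{-31 - 4}{\left(-6 + G\right) + G} = - \frac{35}{-6 + 2 G}$)
$\frac{X{\left(-23 \right)}}{3950} + \frac{2651}{1004} = \frac{\left(-35\right) \frac{1}{-6 + 2 \left(-23\right)}}{3950} + \frac{2651}{1004} = - \frac{35}{-6 - 46} \cdot \frac{1}{3950} + 2651 \cdot \frac{1}{1004} = - \frac{35}{-52} \cdot \frac{1}{3950} + \frac{2651}{1004} = \left(-35\right) \left(- \frac{1}{52}\right) \frac{1}{3950} + \frac{2651}{1004} = \frac{35}{52} \cdot \frac{1}{3950} + \frac{2651}{1004} = \frac{7}{41080} + \frac{2651}{1004} = \frac{27227527}{10311080}$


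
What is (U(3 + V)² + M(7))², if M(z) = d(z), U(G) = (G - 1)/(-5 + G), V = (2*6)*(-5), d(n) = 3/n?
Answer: 76912900/45252529 ≈ 1.6996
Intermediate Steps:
V = -60 (V = 12*(-5) = -60)
U(G) = (-1 + G)/(-5 + G)
M(z) = 3/z
(U(3 + V)² + M(7))² = (((-1 + (3 - 60))/(-5 + (3 - 60)))² + 3/7)² = (((-1 - 57)/(-5 - 57))² + 3*(⅐))² = ((-58/(-62))² + 3/7)² = ((-1/62*(-58))² + 3/7)² = ((29/31)² + 3/7)² = (841/961 + 3/7)² = (8770/6727)² = 76912900/45252529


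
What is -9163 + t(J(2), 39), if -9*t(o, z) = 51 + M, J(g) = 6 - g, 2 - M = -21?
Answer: -82541/9 ≈ -9171.2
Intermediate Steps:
M = 23 (M = 2 - 1*(-21) = 2 + 21 = 23)
t(o, z) = -74/9 (t(o, z) = -(51 + 23)/9 = -⅑*74 = -74/9)
-9163 + t(J(2), 39) = -9163 - 74/9 = -82541/9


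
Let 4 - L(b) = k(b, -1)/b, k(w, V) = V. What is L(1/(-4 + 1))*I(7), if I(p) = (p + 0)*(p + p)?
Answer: 98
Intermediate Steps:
L(b) = 4 + 1/b (L(b) = 4 - (-1)/b = 4 + 1/b)
I(p) = 2*p**2 (I(p) = p*(2*p) = 2*p**2)
L(1/(-4 + 1))*I(7) = (4 + 1/(1/(-4 + 1)))*(2*7**2) = (4 + 1/(1/(-3)))*(2*49) = (4 + 1/(-1/3))*98 = (4 - 3)*98 = 1*98 = 98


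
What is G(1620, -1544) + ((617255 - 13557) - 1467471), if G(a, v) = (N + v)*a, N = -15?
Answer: -3389353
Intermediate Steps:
G(a, v) = a*(-15 + v) (G(a, v) = (-15 + v)*a = a*(-15 + v))
G(1620, -1544) + ((617255 - 13557) - 1467471) = 1620*(-15 - 1544) + ((617255 - 13557) - 1467471) = 1620*(-1559) + (603698 - 1467471) = -2525580 - 863773 = -3389353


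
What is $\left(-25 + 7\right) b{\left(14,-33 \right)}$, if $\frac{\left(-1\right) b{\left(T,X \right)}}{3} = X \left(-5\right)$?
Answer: $8910$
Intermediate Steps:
$b{\left(T,X \right)} = 15 X$ ($b{\left(T,X \right)} = - 3 X \left(-5\right) = - 3 \left(- 5 X\right) = 15 X$)
$\left(-25 + 7\right) b{\left(14,-33 \right)} = \left(-25 + 7\right) 15 \left(-33\right) = \left(-18\right) \left(-495\right) = 8910$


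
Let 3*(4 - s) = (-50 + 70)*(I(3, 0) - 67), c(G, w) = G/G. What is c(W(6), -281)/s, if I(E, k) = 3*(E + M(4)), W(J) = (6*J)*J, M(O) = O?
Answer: 3/932 ≈ 0.0032189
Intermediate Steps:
W(J) = 6*J²
I(E, k) = 12 + 3*E (I(E, k) = 3*(E + 4) = 3*(4 + E) = 12 + 3*E)
c(G, w) = 1
s = 932/3 (s = 4 - (-50 + 70)*((12 + 3*3) - 67)/3 = 4 - 20*((12 + 9) - 67)/3 = 4 - 20*(21 - 67)/3 = 4 - 20*(-46)/3 = 4 - ⅓*(-920) = 4 + 920/3 = 932/3 ≈ 310.67)
c(W(6), -281)/s = 1/(932/3) = 1*(3/932) = 3/932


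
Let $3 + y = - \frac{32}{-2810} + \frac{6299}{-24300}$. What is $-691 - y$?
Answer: $- \frac{4696178141}{6828300} \approx -687.75$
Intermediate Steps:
$y = - \frac{22177159}{6828300}$ ($y = -3 + \left(- \frac{32}{-2810} + \frac{6299}{-24300}\right) = -3 + \left(\left(-32\right) \left(- \frac{1}{2810}\right) + 6299 \left(- \frac{1}{24300}\right)\right) = -3 + \left(\frac{16}{1405} - \frac{6299}{24300}\right) = -3 - \frac{1692259}{6828300} = - \frac{22177159}{6828300} \approx -3.2478$)
$-691 - y = -691 - - \frac{22177159}{6828300} = -691 + \frac{22177159}{6828300} = - \frac{4696178141}{6828300}$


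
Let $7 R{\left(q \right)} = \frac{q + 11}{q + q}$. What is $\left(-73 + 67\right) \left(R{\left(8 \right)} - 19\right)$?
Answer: $\frac{6327}{56} \approx 112.98$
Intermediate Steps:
$R{\left(q \right)} = \frac{11 + q}{14 q}$ ($R{\left(q \right)} = \frac{\left(q + 11\right) \frac{1}{q + q}}{7} = \frac{\left(11 + q\right) \frac{1}{2 q}}{7} = \frac{\frac{1}{2} \frac{1}{q} \left(11 + q\right)}{7} = \frac{11 + q}{14 q}$)
$\left(-73 + 67\right) \left(R{\left(8 \right)} - 19\right) = \left(-73 + 67\right) \left(\frac{11 + 8}{14 \cdot 8} - 19\right) = - 6 \left(\frac{1}{14} \cdot \frac{1}{8} \cdot 19 - 19\right) = - 6 \left(\frac{19}{112} - 19\right) = \left(-6\right) \left(- \frac{2109}{112}\right) = \frac{6327}{56}$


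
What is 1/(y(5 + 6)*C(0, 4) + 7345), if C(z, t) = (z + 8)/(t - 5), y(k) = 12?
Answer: 1/7249 ≈ 0.00013795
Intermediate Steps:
C(z, t) = (8 + z)/(-5 + t)
1/(y(5 + 6)*C(0, 4) + 7345) = 1/(12*((8 + 0)/(-5 + 4)) + 7345) = 1/(12*(8/(-1)) + 7345) = 1/(12*(-1*8) + 7345) = 1/(12*(-8) + 7345) = 1/(-96 + 7345) = 1/7249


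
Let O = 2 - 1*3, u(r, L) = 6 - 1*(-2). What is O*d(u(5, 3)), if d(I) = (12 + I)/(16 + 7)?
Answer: -20/23 ≈ -0.86957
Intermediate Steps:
u(r, L) = 8 (u(r, L) = 6 + 2 = 8)
d(I) = 12/23 + I/23 (d(I) = (12 + I)/23 = (12 + I)*(1/23) = 12/23 + I/23)
O = -1 (O = 2 - 3 = -1)
O*d(u(5, 3)) = -(12/23 + (1/23)*8) = -(12/23 + 8/23) = -1*20/23 = -20/23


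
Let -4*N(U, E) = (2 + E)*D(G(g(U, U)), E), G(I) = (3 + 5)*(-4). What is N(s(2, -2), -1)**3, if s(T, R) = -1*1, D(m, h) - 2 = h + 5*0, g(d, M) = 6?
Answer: -1/64 ≈ -0.015625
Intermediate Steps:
G(I) = -32 (G(I) = 8*(-4) = -32)
D(m, h) = 2 + h (D(m, h) = 2 + (h + 5*0) = 2 + (h + 0) = 2 + h)
s(T, R) = -1
N(U, E) = -(2 + E)**2/4 (N(U, E) = -(2 + E)*(2 + E)/4 = -(2 + E)**2/4)
N(s(2, -2), -1)**3 = (-(2 - 1)**2/4)**3 = (-1/4*1**2)**3 = (-1/4*1)**3 = (-1/4)**3 = -1/64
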